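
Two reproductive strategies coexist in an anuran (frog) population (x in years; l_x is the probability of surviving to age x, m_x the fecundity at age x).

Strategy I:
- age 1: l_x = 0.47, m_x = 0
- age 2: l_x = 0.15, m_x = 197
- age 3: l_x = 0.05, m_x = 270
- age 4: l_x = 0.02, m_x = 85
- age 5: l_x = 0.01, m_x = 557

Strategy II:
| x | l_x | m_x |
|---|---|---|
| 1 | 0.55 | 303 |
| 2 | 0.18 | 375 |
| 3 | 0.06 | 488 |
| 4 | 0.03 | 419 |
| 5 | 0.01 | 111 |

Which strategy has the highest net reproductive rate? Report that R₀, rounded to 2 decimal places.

277.11

Strategy I: R₀ = 0.47×0 + 0.15×197 + 0.05×270 + 0.02×85 + 0.01×557 = 50.3200
Strategy II: R₀ = 0.55×303 + 0.18×375 + 0.06×488 + 0.03×419 + 0.01×111 = 277.1100
Highest R₀: strategy II with 277.1100.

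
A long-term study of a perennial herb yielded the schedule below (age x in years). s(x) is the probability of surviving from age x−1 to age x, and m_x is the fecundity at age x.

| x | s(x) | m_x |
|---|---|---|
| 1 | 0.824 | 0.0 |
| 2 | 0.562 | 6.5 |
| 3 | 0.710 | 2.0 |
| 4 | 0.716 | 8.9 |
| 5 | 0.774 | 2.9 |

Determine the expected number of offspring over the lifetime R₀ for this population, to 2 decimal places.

Survivorship from birth: l_x = s_1·s_2·…·s_x.
  l_1 = 0.82400
  l_2 = 0.46309
  l_3 = 0.32879
  l_4 = 0.23542
  l_5 = 0.18221
R₀ = Σ l_x m_x:
  age 1: 0.82400 × 0.0 = 0.0000
  age 2: 0.46309 × 6.5 = 3.0101
  age 3: 0.32879 × 2.0 = 0.6576
  age 4: 0.23542 × 8.9 = 2.0952
  age 5: 0.18221 × 2.9 = 0.5284
R₀ = 0.0000 + 3.0101 + 0.6576 + 2.0952 + 0.5284 = 6.2913

6.29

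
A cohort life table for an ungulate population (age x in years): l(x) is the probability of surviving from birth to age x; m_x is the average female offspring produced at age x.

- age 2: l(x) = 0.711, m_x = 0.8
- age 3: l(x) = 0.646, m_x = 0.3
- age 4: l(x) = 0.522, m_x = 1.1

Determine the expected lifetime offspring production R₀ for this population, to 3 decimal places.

1.337

R₀ = Σ l(x) m_x:
  age 2: 0.711 × 0.8 = 0.5688
  age 3: 0.646 × 0.3 = 0.1938
  age 4: 0.522 × 1.1 = 0.5742
R₀ = 0.5688 + 0.1938 + 0.5742 = 1.3368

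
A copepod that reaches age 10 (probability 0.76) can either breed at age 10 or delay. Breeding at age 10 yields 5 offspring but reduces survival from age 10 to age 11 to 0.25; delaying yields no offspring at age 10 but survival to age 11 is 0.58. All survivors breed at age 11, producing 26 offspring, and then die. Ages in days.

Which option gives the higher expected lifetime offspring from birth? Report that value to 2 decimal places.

breed at age 10: R₀ = 0.76 × (5 + 0.25 × 26) = 0.76 × 11.5000 = 8.7400
delay to age 11: R₀ = 0.76 × (0.58 × 26) = 0.76 × 15.0800 = 11.4608
Higher: delay to age 11 (11.4608).

11.46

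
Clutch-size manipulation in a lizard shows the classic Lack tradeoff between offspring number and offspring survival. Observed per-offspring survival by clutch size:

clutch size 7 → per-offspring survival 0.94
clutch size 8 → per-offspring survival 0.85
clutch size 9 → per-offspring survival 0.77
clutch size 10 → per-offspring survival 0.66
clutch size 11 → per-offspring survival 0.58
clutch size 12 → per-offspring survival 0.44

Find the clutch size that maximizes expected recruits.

Expected recruits = c × s(c):
  c=7: 7 × 0.94 = 6.580
  c=8: 8 × 0.85 = 6.800
  c=9: 9 × 0.77 = 6.930
  c=10: 10 × 0.66 = 6.600
  c=11: 11 × 0.58 = 6.380
  c=12: 12 × 0.44 = 5.280
Maximum at c = 9 (6.930 recruits).

9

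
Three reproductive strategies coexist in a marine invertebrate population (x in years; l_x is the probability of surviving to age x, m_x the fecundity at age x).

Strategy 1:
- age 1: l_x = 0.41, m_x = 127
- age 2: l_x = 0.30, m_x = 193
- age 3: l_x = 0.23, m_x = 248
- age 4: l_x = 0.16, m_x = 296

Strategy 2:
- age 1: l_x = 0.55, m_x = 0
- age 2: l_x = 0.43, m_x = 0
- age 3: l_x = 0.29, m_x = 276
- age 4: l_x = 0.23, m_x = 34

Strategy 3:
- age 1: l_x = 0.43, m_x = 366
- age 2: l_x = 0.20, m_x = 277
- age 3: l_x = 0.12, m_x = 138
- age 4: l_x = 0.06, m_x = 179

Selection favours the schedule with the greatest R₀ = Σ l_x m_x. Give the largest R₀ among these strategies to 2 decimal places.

240.08

Strategy 1: R₀ = 0.41×127 + 0.30×193 + 0.23×248 + 0.16×296 = 214.3700
Strategy 2: R₀ = 0.55×0 + 0.43×0 + 0.29×276 + 0.23×34 = 87.8600
Strategy 3: R₀ = 0.43×366 + 0.20×277 + 0.12×138 + 0.06×179 = 240.0800
Highest R₀: strategy 3 with 240.0800.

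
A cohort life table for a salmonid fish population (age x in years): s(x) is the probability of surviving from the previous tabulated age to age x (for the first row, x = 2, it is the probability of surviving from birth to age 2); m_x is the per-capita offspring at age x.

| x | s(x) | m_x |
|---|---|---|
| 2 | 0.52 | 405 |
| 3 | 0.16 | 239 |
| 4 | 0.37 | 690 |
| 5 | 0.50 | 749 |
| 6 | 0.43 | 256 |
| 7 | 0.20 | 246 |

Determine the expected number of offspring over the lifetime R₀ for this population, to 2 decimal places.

265.27

Survivorship from birth: l_x = s_2·s_3·…·s_x.
  l_2 = 0.52000
  l_3 = 0.08320
  l_4 = 0.03078
  l_5 = 0.01539
  l_6 = 0.00662
  l_7 = 0.00132
R₀ = Σ l_x m_x:
  age 2: 0.52000 × 405 = 210.6000
  age 3: 0.08320 × 239 = 19.8848
  age 4: 0.03078 × 690 = 21.2382
  age 5: 0.01539 × 749 = 11.5271
  age 6: 0.00662 × 256 = 1.6947
  age 7: 0.00132 × 246 = 0.3247
R₀ = 210.6000 + 19.8848 + 21.2382 + 11.5271 + 1.6947 + 0.3247 = 265.2695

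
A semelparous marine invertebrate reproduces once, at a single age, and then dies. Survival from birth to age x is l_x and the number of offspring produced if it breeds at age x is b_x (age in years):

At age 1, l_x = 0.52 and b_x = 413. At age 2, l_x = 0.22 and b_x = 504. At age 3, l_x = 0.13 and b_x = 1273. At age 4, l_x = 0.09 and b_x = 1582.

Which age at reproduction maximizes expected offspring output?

1

Expected offspring if breeding at age x = l_x × b_x:
  age 1: 0.52 × 413 = 214.760
  age 2: 0.22 × 504 = 110.880
  age 3: 0.13 × 1273 = 165.490
  age 4: 0.09 × 1582 = 142.380
Maximum at age 1 (214.760).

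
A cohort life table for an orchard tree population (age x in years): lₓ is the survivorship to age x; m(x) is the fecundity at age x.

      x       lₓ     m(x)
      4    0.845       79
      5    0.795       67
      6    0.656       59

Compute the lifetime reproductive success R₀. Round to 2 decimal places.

R₀ = Σ lₓ m(x):
  age 4: 0.845 × 79 = 66.7550
  age 5: 0.795 × 67 = 53.2650
  age 6: 0.656 × 59 = 38.7040
R₀ = 66.7550 + 53.2650 + 38.7040 = 158.7240

158.72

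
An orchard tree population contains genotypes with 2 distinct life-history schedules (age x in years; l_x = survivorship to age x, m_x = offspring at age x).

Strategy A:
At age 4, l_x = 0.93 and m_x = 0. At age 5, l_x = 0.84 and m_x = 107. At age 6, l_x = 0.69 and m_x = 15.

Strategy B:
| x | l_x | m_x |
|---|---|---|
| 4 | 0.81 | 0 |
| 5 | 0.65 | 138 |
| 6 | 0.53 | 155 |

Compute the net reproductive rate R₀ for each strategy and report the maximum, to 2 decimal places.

171.85

Strategy A: R₀ = 0.93×0 + 0.84×107 + 0.69×15 = 100.2300
Strategy B: R₀ = 0.81×0 + 0.65×138 + 0.53×155 = 171.8500
Highest R₀: strategy B with 171.8500.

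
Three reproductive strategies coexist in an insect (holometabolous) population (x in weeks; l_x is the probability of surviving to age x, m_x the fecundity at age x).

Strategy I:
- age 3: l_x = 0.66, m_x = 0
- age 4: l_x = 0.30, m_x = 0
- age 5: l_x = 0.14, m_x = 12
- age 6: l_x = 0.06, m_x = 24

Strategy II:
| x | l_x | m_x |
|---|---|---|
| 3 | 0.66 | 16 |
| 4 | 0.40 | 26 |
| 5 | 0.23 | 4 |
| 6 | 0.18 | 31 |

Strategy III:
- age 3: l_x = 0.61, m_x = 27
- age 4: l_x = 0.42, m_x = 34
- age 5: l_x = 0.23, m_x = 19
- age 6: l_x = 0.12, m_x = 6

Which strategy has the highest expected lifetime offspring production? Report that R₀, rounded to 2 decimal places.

35.84

Strategy I: R₀ = 0.66×0 + 0.30×0 + 0.14×12 + 0.06×24 = 3.1200
Strategy II: R₀ = 0.66×16 + 0.40×26 + 0.23×4 + 0.18×31 = 27.4600
Strategy III: R₀ = 0.61×27 + 0.42×34 + 0.23×19 + 0.12×6 = 35.8400
Highest R₀: strategy III with 35.8400.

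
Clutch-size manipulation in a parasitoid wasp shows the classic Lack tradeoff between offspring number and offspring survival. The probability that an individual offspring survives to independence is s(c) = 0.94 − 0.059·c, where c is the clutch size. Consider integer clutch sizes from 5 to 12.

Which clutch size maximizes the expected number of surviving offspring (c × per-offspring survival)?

Expected surviving offspring = c × s(c):
  c=5: 5 × 0.645 = 3.225
  c=6: 6 × 0.586 = 3.516
  c=7: 7 × 0.527 = 3.689
  c=8: 8 × 0.468 = 3.744
  c=9: 9 × 0.409 = 3.681
  c=10: 10 × 0.350 = 3.500
  c=11: 11 × 0.291 = 3.201
  c=12: 12 × 0.232 = 2.784
Maximum at c = 8 (3.744 surviving offspring).

8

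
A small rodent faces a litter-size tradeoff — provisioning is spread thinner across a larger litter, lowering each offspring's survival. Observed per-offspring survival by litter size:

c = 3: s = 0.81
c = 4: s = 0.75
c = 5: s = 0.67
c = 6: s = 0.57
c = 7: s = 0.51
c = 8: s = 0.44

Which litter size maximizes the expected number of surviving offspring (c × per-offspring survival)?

7

Expected surviving offspring = c × s(c):
  c=3: 3 × 0.81 = 2.430
  c=4: 4 × 0.75 = 3.000
  c=5: 5 × 0.67 = 3.350
  c=6: 6 × 0.57 = 3.420
  c=7: 7 × 0.51 = 3.570
  c=8: 8 × 0.44 = 3.520
Maximum at c = 7 (3.570 surviving offspring).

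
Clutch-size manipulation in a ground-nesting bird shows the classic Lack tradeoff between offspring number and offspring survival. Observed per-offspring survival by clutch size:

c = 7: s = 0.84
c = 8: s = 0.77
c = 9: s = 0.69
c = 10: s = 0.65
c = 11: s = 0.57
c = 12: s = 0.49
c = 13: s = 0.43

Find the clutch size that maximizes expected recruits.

Expected recruits = c × s(c):
  c=7: 7 × 0.84 = 5.880
  c=8: 8 × 0.77 = 6.160
  c=9: 9 × 0.69 = 6.210
  c=10: 10 × 0.65 = 6.500
  c=11: 11 × 0.57 = 6.270
  c=12: 12 × 0.49 = 5.880
  c=13: 13 × 0.43 = 5.590
Maximum at c = 10 (6.500 recruits).

10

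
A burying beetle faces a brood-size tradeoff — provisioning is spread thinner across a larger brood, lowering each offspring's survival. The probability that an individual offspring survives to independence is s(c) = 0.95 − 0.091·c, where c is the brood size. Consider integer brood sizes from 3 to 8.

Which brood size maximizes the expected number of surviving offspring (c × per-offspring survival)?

Expected surviving offspring = c × s(c):
  c=3: 3 × 0.677 = 2.031
  c=4: 4 × 0.586 = 2.344
  c=5: 5 × 0.495 = 2.475
  c=6: 6 × 0.404 = 2.424
  c=7: 7 × 0.313 = 2.191
  c=8: 8 × 0.222 = 1.776
Maximum at c = 5 (2.475 surviving offspring).

5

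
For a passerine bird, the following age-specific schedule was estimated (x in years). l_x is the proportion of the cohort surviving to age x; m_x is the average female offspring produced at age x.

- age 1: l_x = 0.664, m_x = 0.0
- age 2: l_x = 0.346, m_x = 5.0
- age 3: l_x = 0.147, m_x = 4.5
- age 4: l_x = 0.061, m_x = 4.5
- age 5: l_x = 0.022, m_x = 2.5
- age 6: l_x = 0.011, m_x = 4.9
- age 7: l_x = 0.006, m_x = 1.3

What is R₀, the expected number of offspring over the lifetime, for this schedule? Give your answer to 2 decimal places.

R₀ = Σ l_x m_x:
  age 1: 0.664 × 0.0 = 0.0000
  age 2: 0.346 × 5.0 = 1.7300
  age 3: 0.147 × 4.5 = 0.6615
  age 4: 0.061 × 4.5 = 0.2745
  age 5: 0.022 × 2.5 = 0.0550
  age 6: 0.011 × 4.9 = 0.0539
  age 7: 0.006 × 1.3 = 0.0078
R₀ = 0.0000 + 1.7300 + 0.6615 + 0.2745 + 0.0550 + 0.0539 + 0.0078 = 2.7827

2.78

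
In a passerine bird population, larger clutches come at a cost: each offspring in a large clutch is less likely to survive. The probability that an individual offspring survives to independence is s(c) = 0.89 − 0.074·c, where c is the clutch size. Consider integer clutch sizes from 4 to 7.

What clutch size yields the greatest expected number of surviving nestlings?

Expected surviving nestlings = c × s(c):
  c=4: 4 × 0.594 = 2.376
  c=5: 5 × 0.520 = 2.600
  c=6: 6 × 0.446 = 2.676
  c=7: 7 × 0.372 = 2.604
Maximum at c = 6 (2.676 surviving nestlings).

6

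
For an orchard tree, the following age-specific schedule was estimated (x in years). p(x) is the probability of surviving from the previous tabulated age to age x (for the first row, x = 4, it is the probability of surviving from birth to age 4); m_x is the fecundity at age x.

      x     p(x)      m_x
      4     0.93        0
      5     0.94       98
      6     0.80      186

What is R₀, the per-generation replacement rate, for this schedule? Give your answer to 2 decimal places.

215.75

Survivorship from birth: l_x = p_4·p_5·…·p_x.
  l_4 = 0.93000
  l_5 = 0.87420
  l_6 = 0.69936
R₀ = Σ l_x m_x:
  age 4: 0.93000 × 0 = 0.0000
  age 5: 0.87420 × 98 = 85.6716
  age 6: 0.69936 × 186 = 130.0810
R₀ = 0.0000 + 85.6716 + 130.0810 = 215.7526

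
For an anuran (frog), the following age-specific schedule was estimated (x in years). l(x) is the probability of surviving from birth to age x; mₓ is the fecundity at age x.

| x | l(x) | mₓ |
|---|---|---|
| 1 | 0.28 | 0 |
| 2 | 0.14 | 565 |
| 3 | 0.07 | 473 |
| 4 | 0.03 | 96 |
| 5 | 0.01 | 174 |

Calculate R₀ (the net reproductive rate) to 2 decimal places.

116.83

R₀ = Σ l(x) mₓ:
  age 1: 0.28 × 0 = 0.0000
  age 2: 0.14 × 565 = 79.1000
  age 3: 0.07 × 473 = 33.1100
  age 4: 0.03 × 96 = 2.8800
  age 5: 0.01 × 174 = 1.7400
R₀ = 0.0000 + 79.1000 + 33.1100 + 2.8800 + 1.7400 = 116.8300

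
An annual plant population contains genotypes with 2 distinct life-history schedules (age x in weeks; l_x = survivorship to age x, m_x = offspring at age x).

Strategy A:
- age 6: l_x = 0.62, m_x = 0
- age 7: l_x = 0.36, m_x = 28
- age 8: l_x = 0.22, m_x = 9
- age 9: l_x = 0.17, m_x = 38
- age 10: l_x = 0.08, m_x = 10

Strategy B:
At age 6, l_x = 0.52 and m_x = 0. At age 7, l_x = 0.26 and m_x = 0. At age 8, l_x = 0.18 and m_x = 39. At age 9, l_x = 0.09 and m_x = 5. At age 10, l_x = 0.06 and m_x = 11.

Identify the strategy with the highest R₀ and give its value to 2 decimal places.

Strategy A: R₀ = 0.62×0 + 0.36×28 + 0.22×9 + 0.17×38 + 0.08×10 = 19.3200
Strategy B: R₀ = 0.52×0 + 0.26×0 + 0.18×39 + 0.09×5 + 0.06×11 = 8.1300
Highest R₀: strategy A with 19.3200.

19.32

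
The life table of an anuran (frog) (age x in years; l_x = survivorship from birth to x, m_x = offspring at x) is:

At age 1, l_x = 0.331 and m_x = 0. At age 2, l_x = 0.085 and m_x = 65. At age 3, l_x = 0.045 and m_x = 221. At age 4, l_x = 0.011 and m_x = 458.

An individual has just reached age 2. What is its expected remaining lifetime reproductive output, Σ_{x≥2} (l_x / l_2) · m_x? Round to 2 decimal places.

241.27

l_2 = 0.085. Conditional survival from age 2 to x is l_x / l_2.
  x=2: (0.085/0.085) × 65 = 65.0000
  x=3: (0.045/0.085) × 221 = 117.0000
  x=4: (0.011/0.085) × 458 = 59.2706
Sum = 65.0000 + 117.0000 + 59.2706 = 241.2706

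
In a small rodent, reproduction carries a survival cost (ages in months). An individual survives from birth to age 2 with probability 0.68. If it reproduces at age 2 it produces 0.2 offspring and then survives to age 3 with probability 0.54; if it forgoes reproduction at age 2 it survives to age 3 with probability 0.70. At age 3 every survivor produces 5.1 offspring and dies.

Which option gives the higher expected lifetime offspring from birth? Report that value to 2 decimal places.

breed at age 2: R₀ = 0.68 × (0.2 + 0.54 × 5.1) = 0.68 × 2.9540 = 2.0087
delay to age 3: R₀ = 0.68 × (0.70 × 5.1) = 0.68 × 3.5700 = 2.4276
Higher: delay to age 3 (2.4276).

2.43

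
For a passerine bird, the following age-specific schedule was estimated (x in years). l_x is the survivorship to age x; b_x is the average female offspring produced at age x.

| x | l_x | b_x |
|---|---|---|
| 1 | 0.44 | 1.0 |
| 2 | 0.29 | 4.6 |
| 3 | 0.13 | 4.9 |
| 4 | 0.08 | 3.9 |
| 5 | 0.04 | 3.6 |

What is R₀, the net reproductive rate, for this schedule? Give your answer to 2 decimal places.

2.87

R₀ = Σ l_x b_x:
  age 1: 0.44 × 1.0 = 0.4400
  age 2: 0.29 × 4.6 = 1.3340
  age 3: 0.13 × 4.9 = 0.6370
  age 4: 0.08 × 3.9 = 0.3120
  age 5: 0.04 × 3.6 = 0.1440
R₀ = 0.4400 + 1.3340 + 0.6370 + 0.3120 + 0.1440 = 2.8670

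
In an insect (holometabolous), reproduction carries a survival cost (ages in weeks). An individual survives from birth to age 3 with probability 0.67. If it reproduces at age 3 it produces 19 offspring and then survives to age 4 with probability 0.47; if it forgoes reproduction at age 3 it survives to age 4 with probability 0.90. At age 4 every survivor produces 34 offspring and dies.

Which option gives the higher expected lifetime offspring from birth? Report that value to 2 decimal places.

23.44

breed at age 3: R₀ = 0.67 × (19 + 0.47 × 34) = 0.67 × 34.9800 = 23.4366
delay to age 4: R₀ = 0.67 × (0.90 × 34) = 0.67 × 30.6000 = 20.5020
Higher: breed at age 3 (23.4366).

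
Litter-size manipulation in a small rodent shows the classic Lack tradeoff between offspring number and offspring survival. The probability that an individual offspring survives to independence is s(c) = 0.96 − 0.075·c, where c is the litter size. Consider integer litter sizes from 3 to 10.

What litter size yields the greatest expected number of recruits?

6

Expected recruits = c × s(c):
  c=3: 3 × 0.735 = 2.205
  c=4: 4 × 0.660 = 2.640
  c=5: 5 × 0.585 = 2.925
  c=6: 6 × 0.510 = 3.060
  c=7: 7 × 0.435 = 3.045
  c=8: 8 × 0.360 = 2.880
  c=9: 9 × 0.285 = 2.565
  c=10: 10 × 0.210 = 2.100
Maximum at c = 6 (3.060 recruits).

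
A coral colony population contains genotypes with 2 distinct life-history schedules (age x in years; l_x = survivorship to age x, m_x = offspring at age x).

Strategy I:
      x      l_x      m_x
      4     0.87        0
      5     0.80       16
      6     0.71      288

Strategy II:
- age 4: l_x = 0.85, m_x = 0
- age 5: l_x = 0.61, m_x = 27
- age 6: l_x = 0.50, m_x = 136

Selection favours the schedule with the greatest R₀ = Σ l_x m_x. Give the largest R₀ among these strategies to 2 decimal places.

217.28

Strategy I: R₀ = 0.87×0 + 0.80×16 + 0.71×288 = 217.2800
Strategy II: R₀ = 0.85×0 + 0.61×27 + 0.50×136 = 84.4700
Highest R₀: strategy I with 217.2800.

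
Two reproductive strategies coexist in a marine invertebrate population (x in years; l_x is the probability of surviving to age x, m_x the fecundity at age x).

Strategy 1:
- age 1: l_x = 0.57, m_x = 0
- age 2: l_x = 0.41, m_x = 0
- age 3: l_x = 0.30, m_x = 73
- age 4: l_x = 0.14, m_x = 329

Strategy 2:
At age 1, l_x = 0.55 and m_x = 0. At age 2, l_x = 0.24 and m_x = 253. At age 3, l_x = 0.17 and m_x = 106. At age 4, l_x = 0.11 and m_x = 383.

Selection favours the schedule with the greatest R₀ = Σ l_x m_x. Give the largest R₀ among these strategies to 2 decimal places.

Strategy 1: R₀ = 0.57×0 + 0.41×0 + 0.30×73 + 0.14×329 = 67.9600
Strategy 2: R₀ = 0.55×0 + 0.24×253 + 0.17×106 + 0.11×383 = 120.8700
Highest R₀: strategy 2 with 120.8700.

120.87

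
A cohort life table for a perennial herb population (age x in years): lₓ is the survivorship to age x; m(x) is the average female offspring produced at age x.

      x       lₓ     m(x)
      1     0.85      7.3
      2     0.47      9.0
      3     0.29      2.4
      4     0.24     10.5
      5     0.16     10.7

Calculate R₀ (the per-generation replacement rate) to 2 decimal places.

R₀ = Σ lₓ m(x):
  age 1: 0.85 × 7.3 = 6.2050
  age 2: 0.47 × 9.0 = 4.2300
  age 3: 0.29 × 2.4 = 0.6960
  age 4: 0.24 × 10.5 = 2.5200
  age 5: 0.16 × 10.7 = 1.7120
R₀ = 6.2050 + 4.2300 + 0.6960 + 2.5200 + 1.7120 = 15.3630

15.36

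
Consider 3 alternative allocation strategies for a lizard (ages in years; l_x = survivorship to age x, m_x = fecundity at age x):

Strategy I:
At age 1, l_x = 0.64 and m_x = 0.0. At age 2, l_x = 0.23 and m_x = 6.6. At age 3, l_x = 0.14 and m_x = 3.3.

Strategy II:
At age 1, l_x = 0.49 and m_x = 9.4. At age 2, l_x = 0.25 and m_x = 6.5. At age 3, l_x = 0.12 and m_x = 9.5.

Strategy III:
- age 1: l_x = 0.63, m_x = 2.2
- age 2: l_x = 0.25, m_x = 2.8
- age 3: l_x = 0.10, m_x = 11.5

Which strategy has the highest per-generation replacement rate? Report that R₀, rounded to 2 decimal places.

Strategy I: R₀ = 0.64×0.0 + 0.23×6.6 + 0.14×3.3 = 1.9800
Strategy II: R₀ = 0.49×9.4 + 0.25×6.5 + 0.12×9.5 = 7.3710
Strategy III: R₀ = 0.63×2.2 + 0.25×2.8 + 0.10×11.5 = 3.2360
Highest R₀: strategy II with 7.3710.

7.37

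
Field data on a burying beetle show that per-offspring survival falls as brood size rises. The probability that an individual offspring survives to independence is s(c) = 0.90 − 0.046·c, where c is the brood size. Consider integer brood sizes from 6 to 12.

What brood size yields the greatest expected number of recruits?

10

Expected recruits = c × s(c):
  c=6: 6 × 0.624 = 3.744
  c=7: 7 × 0.578 = 4.046
  c=8: 8 × 0.532 = 4.256
  c=9: 9 × 0.486 = 4.374
  c=10: 10 × 0.440 = 4.400
  c=11: 11 × 0.394 = 4.334
  c=12: 12 × 0.348 = 4.176
Maximum at c = 10 (4.400 recruits).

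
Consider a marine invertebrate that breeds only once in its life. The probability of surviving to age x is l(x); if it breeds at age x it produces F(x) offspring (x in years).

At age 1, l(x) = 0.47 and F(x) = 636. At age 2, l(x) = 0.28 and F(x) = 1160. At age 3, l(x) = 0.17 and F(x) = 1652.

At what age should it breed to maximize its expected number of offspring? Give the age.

2

Expected offspring if breeding at age x = l(x) × F(x):
  age 1: 0.47 × 636 = 298.920
  age 2: 0.28 × 1160 = 324.800
  age 3: 0.17 × 1652 = 280.840
Maximum at age 2 (324.800).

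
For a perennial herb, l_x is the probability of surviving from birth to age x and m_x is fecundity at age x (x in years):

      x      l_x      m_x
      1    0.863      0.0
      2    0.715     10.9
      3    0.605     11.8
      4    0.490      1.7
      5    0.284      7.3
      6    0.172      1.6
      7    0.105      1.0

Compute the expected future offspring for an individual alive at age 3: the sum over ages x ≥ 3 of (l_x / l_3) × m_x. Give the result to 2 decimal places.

17.23

l_3 = 0.605. Conditional survival from age 3 to x is l_x / l_3.
  x=3: (0.605/0.605) × 11.8 = 11.8000
  x=4: (0.490/0.605) × 1.7 = 1.3769
  x=5: (0.284/0.605) × 7.3 = 3.4268
  x=6: (0.172/0.605) × 1.6 = 0.4549
  x=7: (0.105/0.605) × 1.0 = 0.1736
Sum = 11.8000 + 1.3769 + 3.4268 + 0.4549 + 0.1736 = 17.2321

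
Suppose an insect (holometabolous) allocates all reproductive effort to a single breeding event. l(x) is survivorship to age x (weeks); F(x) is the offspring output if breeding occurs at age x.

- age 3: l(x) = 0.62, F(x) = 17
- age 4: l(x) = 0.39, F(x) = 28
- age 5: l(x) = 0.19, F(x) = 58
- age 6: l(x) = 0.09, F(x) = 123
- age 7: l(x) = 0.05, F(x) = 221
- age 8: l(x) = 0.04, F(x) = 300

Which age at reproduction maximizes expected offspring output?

Expected offspring if breeding at age x = l(x) × F(x):
  age 3: 0.62 × 17 = 10.540
  age 4: 0.39 × 28 = 10.920
  age 5: 0.19 × 58 = 11.020
  age 6: 0.09 × 123 = 11.070
  age 7: 0.05 × 221 = 11.050
  age 8: 0.04 × 300 = 12.000
Maximum at age 8 (12.000).

8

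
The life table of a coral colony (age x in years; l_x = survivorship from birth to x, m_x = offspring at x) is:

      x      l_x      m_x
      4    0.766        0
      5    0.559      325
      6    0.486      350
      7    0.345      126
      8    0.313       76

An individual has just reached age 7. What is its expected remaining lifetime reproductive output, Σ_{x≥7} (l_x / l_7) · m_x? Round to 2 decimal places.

l_7 = 0.345. Conditional survival from age 7 to x is l_x / l_7.
  x=7: (0.345/0.345) × 126 = 126.0000
  x=8: (0.313/0.345) × 76 = 68.9507
Sum = 126.0000 + 68.9507 = 194.9507

194.95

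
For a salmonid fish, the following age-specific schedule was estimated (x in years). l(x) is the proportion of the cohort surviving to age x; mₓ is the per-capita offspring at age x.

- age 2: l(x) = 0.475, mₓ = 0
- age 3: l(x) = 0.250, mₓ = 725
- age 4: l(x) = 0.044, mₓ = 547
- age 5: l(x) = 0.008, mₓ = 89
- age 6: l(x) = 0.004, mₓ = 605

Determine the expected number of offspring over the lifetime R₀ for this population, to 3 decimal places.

208.450

R₀ = Σ l(x) mₓ:
  age 2: 0.475 × 0 = 0.0000
  age 3: 0.250 × 725 = 181.2500
  age 4: 0.044 × 547 = 24.0680
  age 5: 0.008 × 89 = 0.7120
  age 6: 0.004 × 605 = 2.4200
R₀ = 0.0000 + 181.2500 + 24.0680 + 0.7120 + 2.4200 = 208.4500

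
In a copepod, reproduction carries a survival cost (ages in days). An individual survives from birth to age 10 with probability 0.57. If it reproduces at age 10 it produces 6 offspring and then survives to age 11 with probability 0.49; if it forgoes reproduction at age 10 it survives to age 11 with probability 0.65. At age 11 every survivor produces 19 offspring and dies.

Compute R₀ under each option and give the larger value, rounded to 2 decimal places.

8.73

breed at age 10: R₀ = 0.57 × (6 + 0.49 × 19) = 0.57 × 15.3100 = 8.7267
delay to age 11: R₀ = 0.57 × (0.65 × 19) = 0.57 × 12.3500 = 7.0395
Higher: breed at age 10 (8.7267).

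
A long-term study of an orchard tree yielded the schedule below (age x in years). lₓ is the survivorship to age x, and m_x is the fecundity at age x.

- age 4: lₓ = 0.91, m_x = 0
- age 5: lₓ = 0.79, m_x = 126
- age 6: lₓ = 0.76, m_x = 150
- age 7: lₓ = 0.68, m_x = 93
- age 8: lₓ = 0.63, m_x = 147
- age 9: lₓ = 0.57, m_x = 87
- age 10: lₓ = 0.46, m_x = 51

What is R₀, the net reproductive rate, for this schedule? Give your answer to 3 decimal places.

442.440

R₀ = Σ lₓ m_x:
  age 4: 0.91 × 0 = 0.0000
  age 5: 0.79 × 126 = 99.5400
  age 6: 0.76 × 150 = 114.0000
  age 7: 0.68 × 93 = 63.2400
  age 8: 0.63 × 147 = 92.6100
  age 9: 0.57 × 87 = 49.5900
  age 10: 0.46 × 51 = 23.4600
R₀ = 0.0000 + 99.5400 + 114.0000 + 63.2400 + 92.6100 + 49.5900 + 23.4600 = 442.4400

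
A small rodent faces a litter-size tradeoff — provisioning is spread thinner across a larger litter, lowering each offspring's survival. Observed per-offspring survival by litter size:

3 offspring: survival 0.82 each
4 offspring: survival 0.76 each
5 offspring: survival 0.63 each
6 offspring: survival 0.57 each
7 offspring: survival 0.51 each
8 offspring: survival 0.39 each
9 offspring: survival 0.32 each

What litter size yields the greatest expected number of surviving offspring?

Expected surviving offspring = c × s(c):
  c=3: 3 × 0.82 = 2.460
  c=4: 4 × 0.76 = 3.040
  c=5: 5 × 0.63 = 3.150
  c=6: 6 × 0.57 = 3.420
  c=7: 7 × 0.51 = 3.570
  c=8: 8 × 0.39 = 3.120
  c=9: 9 × 0.32 = 2.880
Maximum at c = 7 (3.570 surviving offspring).

7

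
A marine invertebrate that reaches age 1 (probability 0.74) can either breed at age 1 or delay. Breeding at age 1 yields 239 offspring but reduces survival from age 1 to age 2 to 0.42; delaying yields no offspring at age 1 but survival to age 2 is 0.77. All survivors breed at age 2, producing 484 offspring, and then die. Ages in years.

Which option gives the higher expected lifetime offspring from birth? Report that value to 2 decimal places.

327.29

breed at age 1: R₀ = 0.74 × (239 + 0.42 × 484) = 0.74 × 442.2800 = 327.2872
delay to age 2: R₀ = 0.74 × (0.77 × 484) = 0.74 × 372.6800 = 275.7832
Higher: breed at age 1 (327.2872).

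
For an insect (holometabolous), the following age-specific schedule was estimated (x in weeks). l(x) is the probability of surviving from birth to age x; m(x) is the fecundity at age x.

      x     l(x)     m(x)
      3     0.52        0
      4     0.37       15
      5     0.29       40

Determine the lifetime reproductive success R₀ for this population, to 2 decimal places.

R₀ = Σ l(x) m(x):
  age 3: 0.52 × 0 = 0.0000
  age 4: 0.37 × 15 = 5.5500
  age 5: 0.29 × 40 = 11.6000
R₀ = 0.0000 + 5.5500 + 11.6000 = 17.1500

17.15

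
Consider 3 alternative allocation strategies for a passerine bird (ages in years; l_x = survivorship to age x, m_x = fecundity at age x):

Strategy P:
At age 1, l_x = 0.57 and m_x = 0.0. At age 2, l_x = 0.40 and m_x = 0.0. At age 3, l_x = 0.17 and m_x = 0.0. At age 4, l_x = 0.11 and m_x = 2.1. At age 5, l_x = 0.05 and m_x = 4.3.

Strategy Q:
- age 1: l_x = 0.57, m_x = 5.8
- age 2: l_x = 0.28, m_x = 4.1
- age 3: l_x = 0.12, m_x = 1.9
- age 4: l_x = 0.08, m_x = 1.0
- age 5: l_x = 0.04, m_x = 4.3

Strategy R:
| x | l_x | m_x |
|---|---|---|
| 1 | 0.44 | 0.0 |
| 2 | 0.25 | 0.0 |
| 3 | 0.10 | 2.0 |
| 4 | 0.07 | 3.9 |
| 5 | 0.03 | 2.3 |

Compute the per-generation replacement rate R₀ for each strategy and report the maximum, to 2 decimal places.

4.93

Strategy P: R₀ = 0.57×0.0 + 0.40×0.0 + 0.17×0.0 + 0.11×2.1 + 0.05×4.3 = 0.4460
Strategy Q: R₀ = 0.57×5.8 + 0.28×4.1 + 0.12×1.9 + 0.08×1.0 + 0.04×4.3 = 4.9340
Strategy R: R₀ = 0.44×0.0 + 0.25×0.0 + 0.10×2.0 + 0.07×3.9 + 0.03×2.3 = 0.5420
Highest R₀: strategy Q with 4.9340.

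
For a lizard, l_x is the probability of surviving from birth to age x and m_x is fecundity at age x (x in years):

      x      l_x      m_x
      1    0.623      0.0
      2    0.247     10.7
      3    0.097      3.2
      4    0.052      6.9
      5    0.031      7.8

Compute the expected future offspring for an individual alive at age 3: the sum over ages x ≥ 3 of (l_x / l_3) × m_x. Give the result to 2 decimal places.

9.39

l_3 = 0.097. Conditional survival from age 3 to x is l_x / l_3.
  x=3: (0.097/0.097) × 3.2 = 3.2000
  x=4: (0.052/0.097) × 6.9 = 3.6990
  x=5: (0.031/0.097) × 7.8 = 2.4928
Sum = 3.2000 + 3.6990 + 2.4928 = 9.3918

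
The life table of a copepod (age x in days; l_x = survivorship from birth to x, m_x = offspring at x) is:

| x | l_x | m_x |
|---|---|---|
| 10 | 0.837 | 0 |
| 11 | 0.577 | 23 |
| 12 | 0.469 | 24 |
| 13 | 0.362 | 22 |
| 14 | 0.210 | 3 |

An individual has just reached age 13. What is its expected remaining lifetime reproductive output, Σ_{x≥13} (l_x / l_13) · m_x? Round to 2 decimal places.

23.74

l_13 = 0.362. Conditional survival from age 13 to x is l_x / l_13.
  x=13: (0.362/0.362) × 22 = 22.0000
  x=14: (0.210/0.362) × 3 = 1.7403
Sum = 22.0000 + 1.7403 = 23.7403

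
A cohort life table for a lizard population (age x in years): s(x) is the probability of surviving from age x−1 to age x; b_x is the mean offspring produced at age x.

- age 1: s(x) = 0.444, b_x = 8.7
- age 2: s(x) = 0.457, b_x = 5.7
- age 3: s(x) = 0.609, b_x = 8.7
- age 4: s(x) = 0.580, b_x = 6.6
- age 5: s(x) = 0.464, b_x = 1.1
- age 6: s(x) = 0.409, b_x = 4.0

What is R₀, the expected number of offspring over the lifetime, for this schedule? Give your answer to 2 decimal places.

6.66

Survivorship from birth: l_x = s_1·s_2·…·s_x.
  l_1 = 0.44400
  l_2 = 0.20291
  l_3 = 0.12357
  l_4 = 0.07167
  l_5 = 0.03326
  l_6 = 0.01360
R₀ = Σ l_x b_x:
  age 1: 0.44400 × 8.7 = 3.8628
  age 2: 0.20291 × 5.7 = 1.1566
  age 3: 0.12357 × 8.7 = 1.0751
  age 4: 0.07167 × 6.6 = 0.4730
  age 5: 0.03326 × 1.1 = 0.0366
  age 6: 0.01360 × 4.0 = 0.0544
R₀ = 3.8628 + 1.1566 + 1.0751 + 0.4730 + 0.0366 + 0.0544 = 6.6585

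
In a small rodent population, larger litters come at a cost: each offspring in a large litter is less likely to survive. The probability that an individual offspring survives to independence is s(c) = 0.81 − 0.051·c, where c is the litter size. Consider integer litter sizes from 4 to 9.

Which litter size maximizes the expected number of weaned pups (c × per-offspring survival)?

8

Expected weaned pups = c × s(c):
  c=4: 4 × 0.606 = 2.424
  c=5: 5 × 0.555 = 2.775
  c=6: 6 × 0.504 = 3.024
  c=7: 7 × 0.453 = 3.171
  c=8: 8 × 0.402 = 3.216
  c=9: 9 × 0.351 = 3.159
Maximum at c = 8 (3.216 weaned pups).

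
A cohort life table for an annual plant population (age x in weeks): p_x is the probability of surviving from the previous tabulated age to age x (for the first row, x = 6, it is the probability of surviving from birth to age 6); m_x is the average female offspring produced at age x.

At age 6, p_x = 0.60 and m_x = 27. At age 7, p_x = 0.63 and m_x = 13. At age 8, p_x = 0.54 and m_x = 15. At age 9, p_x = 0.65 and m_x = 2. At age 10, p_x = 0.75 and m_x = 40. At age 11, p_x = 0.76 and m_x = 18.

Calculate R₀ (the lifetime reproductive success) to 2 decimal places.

Survivorship from birth: l_x = p_6·p_7·…·p_x.
  l_6 = 0.60000
  l_7 = 0.37800
  l_8 = 0.20412
  l_9 = 0.13268
  l_10 = 0.09951
  l_11 = 0.07563
R₀ = Σ l_x m_x:
  age 6: 0.60000 × 27 = 16.2000
  age 7: 0.37800 × 13 = 4.9140
  age 8: 0.20412 × 15 = 3.0618
  age 9: 0.13268 × 2 = 0.2654
  age 10: 0.09951 × 40 = 3.9804
  age 11: 0.07563 × 18 = 1.3613
R₀ = 16.2000 + 4.9140 + 3.0618 + 0.2654 + 3.9804 + 1.3613 = 29.7829

29.78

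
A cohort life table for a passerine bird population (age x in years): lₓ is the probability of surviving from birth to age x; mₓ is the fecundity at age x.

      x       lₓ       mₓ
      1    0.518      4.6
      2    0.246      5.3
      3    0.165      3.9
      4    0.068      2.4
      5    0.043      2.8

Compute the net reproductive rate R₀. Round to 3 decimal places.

4.614

R₀ = Σ lₓ mₓ:
  age 1: 0.518 × 4.6 = 2.3828
  age 2: 0.246 × 5.3 = 1.3038
  age 3: 0.165 × 3.9 = 0.6435
  age 4: 0.068 × 2.4 = 0.1632
  age 5: 0.043 × 2.8 = 0.1204
R₀ = 2.3828 + 1.3038 + 0.6435 + 0.1632 + 0.1204 = 4.6137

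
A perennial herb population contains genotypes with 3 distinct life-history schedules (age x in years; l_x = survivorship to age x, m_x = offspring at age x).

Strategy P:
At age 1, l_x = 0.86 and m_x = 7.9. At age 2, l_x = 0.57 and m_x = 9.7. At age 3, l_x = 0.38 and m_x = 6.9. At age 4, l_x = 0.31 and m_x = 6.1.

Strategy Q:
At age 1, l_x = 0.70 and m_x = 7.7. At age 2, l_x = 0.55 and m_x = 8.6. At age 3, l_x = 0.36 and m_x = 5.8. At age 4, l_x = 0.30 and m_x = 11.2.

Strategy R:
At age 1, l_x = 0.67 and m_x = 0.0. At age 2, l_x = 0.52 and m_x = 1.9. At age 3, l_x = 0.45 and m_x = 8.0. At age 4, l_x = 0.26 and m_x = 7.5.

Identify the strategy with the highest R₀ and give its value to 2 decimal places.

Strategy P: R₀ = 0.86×7.9 + 0.57×9.7 + 0.38×6.9 + 0.31×6.1 = 16.8360
Strategy Q: R₀ = 0.70×7.7 + 0.55×8.6 + 0.36×5.8 + 0.30×11.2 = 15.5680
Strategy R: R₀ = 0.67×0.0 + 0.52×1.9 + 0.45×8.0 + 0.26×7.5 = 6.5380
Highest R₀: strategy P with 16.8360.

16.84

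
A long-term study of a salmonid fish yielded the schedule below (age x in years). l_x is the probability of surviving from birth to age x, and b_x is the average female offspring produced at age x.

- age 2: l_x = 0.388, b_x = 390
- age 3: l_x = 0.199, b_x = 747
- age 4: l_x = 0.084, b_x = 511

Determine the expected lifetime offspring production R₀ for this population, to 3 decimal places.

342.897

R₀ = Σ l_x b_x:
  age 2: 0.388 × 390 = 151.3200
  age 3: 0.199 × 747 = 148.6530
  age 4: 0.084 × 511 = 42.9240
R₀ = 151.3200 + 148.6530 + 42.9240 = 342.8970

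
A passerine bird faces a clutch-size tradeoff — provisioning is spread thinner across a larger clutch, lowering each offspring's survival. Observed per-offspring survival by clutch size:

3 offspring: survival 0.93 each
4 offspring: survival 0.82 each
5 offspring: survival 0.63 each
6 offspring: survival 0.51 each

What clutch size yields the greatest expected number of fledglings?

4

Expected fledglings = c × s(c):
  c=3: 3 × 0.93 = 2.790
  c=4: 4 × 0.82 = 3.280
  c=5: 5 × 0.63 = 3.150
  c=6: 6 × 0.51 = 3.060
Maximum at c = 4 (3.280 fledglings).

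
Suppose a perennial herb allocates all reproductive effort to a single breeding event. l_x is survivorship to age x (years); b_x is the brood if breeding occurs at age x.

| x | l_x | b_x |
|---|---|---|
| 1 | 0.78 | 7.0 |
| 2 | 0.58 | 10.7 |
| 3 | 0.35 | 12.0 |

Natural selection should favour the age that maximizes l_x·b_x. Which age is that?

2

Expected offspring if breeding at age x = l_x × b_x:
  age 1: 0.78 × 7.0 = 5.460
  age 2: 0.58 × 10.7 = 6.206
  age 3: 0.35 × 12.0 = 4.200
Maximum at age 2 (6.206).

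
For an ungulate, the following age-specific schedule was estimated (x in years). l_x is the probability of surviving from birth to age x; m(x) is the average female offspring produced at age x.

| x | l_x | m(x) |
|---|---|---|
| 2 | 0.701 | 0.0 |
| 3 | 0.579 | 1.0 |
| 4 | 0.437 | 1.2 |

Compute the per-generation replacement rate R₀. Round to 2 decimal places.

R₀ = Σ l_x m(x):
  age 2: 0.701 × 0.0 = 0.0000
  age 3: 0.579 × 1.0 = 0.5790
  age 4: 0.437 × 1.2 = 0.5244
R₀ = 0.0000 + 0.5790 + 0.5244 = 1.1034

1.10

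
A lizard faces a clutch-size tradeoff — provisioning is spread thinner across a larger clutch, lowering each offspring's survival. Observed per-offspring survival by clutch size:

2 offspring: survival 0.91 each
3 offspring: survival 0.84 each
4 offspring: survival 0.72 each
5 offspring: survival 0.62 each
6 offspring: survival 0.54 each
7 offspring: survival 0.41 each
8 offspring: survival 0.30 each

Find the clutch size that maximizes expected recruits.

Expected recruits = c × s(c):
  c=2: 2 × 0.91 = 1.820
  c=3: 3 × 0.84 = 2.520
  c=4: 4 × 0.72 = 2.880
  c=5: 5 × 0.62 = 3.100
  c=6: 6 × 0.54 = 3.240
  c=7: 7 × 0.41 = 2.870
  c=8: 8 × 0.30 = 2.400
Maximum at c = 6 (3.240 recruits).

6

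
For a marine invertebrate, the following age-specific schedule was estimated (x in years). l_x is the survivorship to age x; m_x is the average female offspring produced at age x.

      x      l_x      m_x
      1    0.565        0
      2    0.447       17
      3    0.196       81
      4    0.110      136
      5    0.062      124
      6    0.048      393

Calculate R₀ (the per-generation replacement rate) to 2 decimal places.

64.99

R₀ = Σ l_x m_x:
  age 1: 0.565 × 0 = 0.0000
  age 2: 0.447 × 17 = 7.5990
  age 3: 0.196 × 81 = 15.8760
  age 4: 0.110 × 136 = 14.9600
  age 5: 0.062 × 124 = 7.6880
  age 6: 0.048 × 393 = 18.8640
R₀ = 0.0000 + 7.5990 + 15.8760 + 14.9600 + 7.6880 + 18.8640 = 64.9870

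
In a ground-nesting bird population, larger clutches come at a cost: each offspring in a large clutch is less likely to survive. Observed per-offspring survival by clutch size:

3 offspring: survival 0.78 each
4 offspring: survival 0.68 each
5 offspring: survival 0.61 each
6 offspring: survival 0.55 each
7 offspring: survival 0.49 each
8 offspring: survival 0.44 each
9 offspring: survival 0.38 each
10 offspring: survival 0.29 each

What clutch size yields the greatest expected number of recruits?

Expected recruits = c × s(c):
  c=3: 3 × 0.78 = 2.340
  c=4: 4 × 0.68 = 2.720
  c=5: 5 × 0.61 = 3.050
  c=6: 6 × 0.55 = 3.300
  c=7: 7 × 0.49 = 3.430
  c=8: 8 × 0.44 = 3.520
  c=9: 9 × 0.38 = 3.420
  c=10: 10 × 0.29 = 2.900
Maximum at c = 8 (3.520 recruits).

8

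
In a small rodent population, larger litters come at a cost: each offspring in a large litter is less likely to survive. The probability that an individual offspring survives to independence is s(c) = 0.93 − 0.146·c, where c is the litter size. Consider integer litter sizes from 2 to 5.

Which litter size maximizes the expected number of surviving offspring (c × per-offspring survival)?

Expected surviving offspring = c × s(c):
  c=2: 2 × 0.638 = 1.276
  c=3: 3 × 0.492 = 1.476
  c=4: 4 × 0.346 = 1.384
  c=5: 5 × 0.200 = 1.000
Maximum at c = 3 (1.476 surviving offspring).

3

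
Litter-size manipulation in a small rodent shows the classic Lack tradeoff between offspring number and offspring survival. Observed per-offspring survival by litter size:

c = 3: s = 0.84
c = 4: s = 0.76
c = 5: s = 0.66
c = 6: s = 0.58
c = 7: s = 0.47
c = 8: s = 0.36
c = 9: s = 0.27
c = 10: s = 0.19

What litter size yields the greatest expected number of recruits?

Expected recruits = c × s(c):
  c=3: 3 × 0.84 = 2.520
  c=4: 4 × 0.76 = 3.040
  c=5: 5 × 0.66 = 3.300
  c=6: 6 × 0.58 = 3.480
  c=7: 7 × 0.47 = 3.290
  c=8: 8 × 0.36 = 2.880
  c=9: 9 × 0.27 = 2.430
  c=10: 10 × 0.19 = 1.900
Maximum at c = 6 (3.480 recruits).

6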